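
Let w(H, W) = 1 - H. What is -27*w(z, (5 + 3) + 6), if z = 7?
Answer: 162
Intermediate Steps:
-27*w(z, (5 + 3) + 6) = -27*(1 - 1*7) = -27*(1 - 7) = -27*(-6) = 162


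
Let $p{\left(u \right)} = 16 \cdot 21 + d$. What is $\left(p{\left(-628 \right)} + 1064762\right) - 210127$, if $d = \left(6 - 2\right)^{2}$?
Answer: $854987$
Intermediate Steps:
$d = 16$ ($d = 4^{2} = 16$)
$p{\left(u \right)} = 352$ ($p{\left(u \right)} = 16 \cdot 21 + 16 = 336 + 16 = 352$)
$\left(p{\left(-628 \right)} + 1064762\right) - 210127 = \left(352 + 1064762\right) - 210127 = 1065114 - 210127 = 854987$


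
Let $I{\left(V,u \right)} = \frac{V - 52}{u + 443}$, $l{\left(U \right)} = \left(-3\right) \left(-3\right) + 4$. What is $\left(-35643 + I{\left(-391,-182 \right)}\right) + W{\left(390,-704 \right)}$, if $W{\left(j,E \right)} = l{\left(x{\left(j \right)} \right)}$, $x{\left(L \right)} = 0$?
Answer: $- \frac{9299873}{261} \approx -35632.0$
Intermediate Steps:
$l{\left(U \right)} = 13$ ($l{\left(U \right)} = 9 + 4 = 13$)
$I{\left(V,u \right)} = \frac{-52 + V}{443 + u}$
$W{\left(j,E \right)} = 13$
$\left(-35643 + I{\left(-391,-182 \right)}\right) + W{\left(390,-704 \right)} = \left(-35643 + \frac{-52 - 391}{443 - 182}\right) + 13 = \left(-35643 + \frac{1}{261} \left(-443\right)\right) + 13 = \left(-35643 - \frac{443}{261}\right) + 13 = - \frac{9303266}{261} + 13 = - \frac{9299873}{261}$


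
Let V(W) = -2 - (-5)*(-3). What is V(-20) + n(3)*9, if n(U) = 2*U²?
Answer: 145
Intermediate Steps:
V(W) = -17 (V(W) = -2 - 1*15 = -2 - 15 = -17)
V(-20) + n(3)*9 = -17 + (2*3²)*9 = -17 + (2*9)*9 = -17 + 18*9 = -17 + 162 = 145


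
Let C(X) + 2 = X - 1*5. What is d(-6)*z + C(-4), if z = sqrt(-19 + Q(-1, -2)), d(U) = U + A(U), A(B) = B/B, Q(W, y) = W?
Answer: -11 - 10*I*sqrt(5) ≈ -11.0 - 22.361*I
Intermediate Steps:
A(B) = 1
d(U) = 1 + U (d(U) = U + 1 = 1 + U)
z = 2*I*sqrt(5) (z = sqrt(-19 - 1) = sqrt(-20) = 2*I*sqrt(5) ≈ 4.4721*I)
C(X) = -7 + X (C(X) = -2 + (X - 1*5) = -2 + (X - 5) = -2 + (-5 + X) = -7 + X)
d(-6)*z + C(-4) = (1 - 6)*(2*I*sqrt(5)) + (-7 - 4) = -10*I*sqrt(5) - 11 = -11 - 10*I*sqrt(5)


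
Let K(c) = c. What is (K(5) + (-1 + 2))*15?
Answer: 90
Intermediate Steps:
(K(5) + (-1 + 2))*15 = (5 + (-1 + 2))*15 = (5 + 1)*15 = 6*15 = 90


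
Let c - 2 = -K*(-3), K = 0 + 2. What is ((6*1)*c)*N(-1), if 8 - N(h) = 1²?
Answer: 336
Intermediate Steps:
K = 2
N(h) = 7 (N(h) = 8 - 1*1² = 8 - 1*1 = 8 - 1 = 7)
c = 8 (c = 2 - 1*2*(-3) = 2 - 2*(-3) = 2 + 6 = 8)
((6*1)*c)*N(-1) = ((6*1)*8)*7 = (6*8)*7 = 48*7 = 336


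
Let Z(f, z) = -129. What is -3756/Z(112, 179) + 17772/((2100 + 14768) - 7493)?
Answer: 4167232/134375 ≈ 31.012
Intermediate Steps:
-3756/Z(112, 179) + 17772/((2100 + 14768) - 7493) = -3756/(-129) + 17772/((2100 + 14768) - 7493) = -3756*(-1/129) + 17772/(16868 - 7493) = 1252/43 + 17772/9375 = 1252/43 + 17772*(1/9375) = 1252/43 + 5924/3125 = 4167232/134375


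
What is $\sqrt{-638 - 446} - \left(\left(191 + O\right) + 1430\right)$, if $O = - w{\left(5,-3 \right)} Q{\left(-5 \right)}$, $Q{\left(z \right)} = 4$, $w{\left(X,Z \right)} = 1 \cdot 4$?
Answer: $-1605 + 2 i \sqrt{271} \approx -1605.0 + 32.924 i$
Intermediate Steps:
$w{\left(X,Z \right)} = 4$
$O = -16$ ($O = \left(-1\right) 4 \cdot 4 = \left(-4\right) 4 = -16$)
$\sqrt{-638 - 446} - \left(\left(191 + O\right) + 1430\right) = \sqrt{-638 - 446} - \left(\left(191 - 16\right) + 1430\right) = \sqrt{-1084} - \left(175 + 1430\right) = 2 i \sqrt{271} - 1605 = -1605 + 2 i \sqrt{271}$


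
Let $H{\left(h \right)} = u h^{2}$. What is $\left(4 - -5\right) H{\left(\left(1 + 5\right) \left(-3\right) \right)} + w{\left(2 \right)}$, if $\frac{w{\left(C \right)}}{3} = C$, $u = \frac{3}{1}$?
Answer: $8754$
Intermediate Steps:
$u = 3$ ($u = 3 \cdot 1 = 3$)
$w{\left(C \right)} = 3 C$
$H{\left(h \right)} = 3 h^{2}$
$\left(4 - -5\right) H{\left(\left(1 + 5\right) \left(-3\right) \right)} + w{\left(2 \right)} = \left(4 - -5\right) 3 \left(\left(1 + 5\right) \left(-3\right)\right)^{2} + 3 \cdot 2 = \left(4 + 5\right) 3 \left(6 \left(-3\right)\right)^{2} + 6 = 9 \cdot 3 \left(-18\right)^{2} + 6 = 9 \cdot 3 \cdot 324 + 6 = 9 \cdot 972 + 6 = 8748 + 6 = 8754$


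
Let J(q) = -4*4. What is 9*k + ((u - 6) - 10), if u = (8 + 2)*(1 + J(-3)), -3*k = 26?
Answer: -244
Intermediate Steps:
k = -26/3 (k = -1/3*26 = -26/3 ≈ -8.6667)
J(q) = -16
u = -150 (u = (8 + 2)*(1 - 16) = 10*(-15) = -150)
9*k + ((u - 6) - 10) = 9*(-26/3) + ((-150 - 6) - 10) = -78 + (-156 - 10) = -78 - 166 = -244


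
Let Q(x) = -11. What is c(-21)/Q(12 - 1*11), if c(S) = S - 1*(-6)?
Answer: 15/11 ≈ 1.3636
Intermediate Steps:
c(S) = 6 + S (c(S) = S + 6 = 6 + S)
c(-21)/Q(12 - 1*11) = (6 - 21)/(-11) = -15*(-1/11) = 15/11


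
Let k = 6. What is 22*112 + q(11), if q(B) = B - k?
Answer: 2469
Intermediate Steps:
q(B) = -6 + B (q(B) = B - 1*6 = B - 6 = -6 + B)
22*112 + q(11) = 22*112 + (-6 + 11) = 2464 + 5 = 2469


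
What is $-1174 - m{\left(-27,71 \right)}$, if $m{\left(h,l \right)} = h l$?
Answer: $743$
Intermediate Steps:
$-1174 - m{\left(-27,71 \right)} = -1174 - \left(-27\right) 71 = -1174 - -1917 = -1174 + 1917 = 743$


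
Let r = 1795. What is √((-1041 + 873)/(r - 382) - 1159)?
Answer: I*√257140095/471 ≈ 34.046*I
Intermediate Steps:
√((-1041 + 873)/(r - 382) - 1159) = √((-1041 + 873)/(1795 - 382) - 1159) = √(-168/1413 - 1159) = √(-168*1/1413 - 1159) = √(-56/471 - 1159) = √(-545945/471) = I*√257140095/471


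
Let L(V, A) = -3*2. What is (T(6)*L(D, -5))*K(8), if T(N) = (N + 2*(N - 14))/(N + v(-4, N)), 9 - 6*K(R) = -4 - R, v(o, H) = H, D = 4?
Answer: 35/2 ≈ 17.500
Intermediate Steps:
L(V, A) = -6
K(R) = 13/6 + R/6 (K(R) = 3/2 - (-4 - R)/6 = 3/2 + (⅔ + R/6) = 13/6 + R/6)
T(N) = (-28 + 3*N)/(2*N) (T(N) = (N + 2*(N - 14))/(N + N) = (N + 2*(-14 + N))/((2*N)) = (N + (-28 + 2*N))*(1/(2*N)) = (-28 + 3*N)*(1/(2*N)) = (-28 + 3*N)/(2*N))
(T(6)*L(D, -5))*K(8) = ((3/2 - 14/6)*(-6))*(13/6 + (⅙)*8) = ((3/2 - 14*⅙)*(-6))*(13/6 + 4/3) = ((3/2 - 7/3)*(-6))*(7/2) = -⅚*(-6)*(7/2) = 5*(7/2) = 35/2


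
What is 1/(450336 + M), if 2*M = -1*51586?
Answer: 1/424543 ≈ 2.3555e-6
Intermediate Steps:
M = -25793 (M = (-1*51586)/2 = (½)*(-51586) = -25793)
1/(450336 + M) = 1/(450336 - 25793) = 1/424543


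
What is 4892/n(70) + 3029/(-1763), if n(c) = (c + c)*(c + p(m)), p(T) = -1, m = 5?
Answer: -5158886/4257645 ≈ -1.2117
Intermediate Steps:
n(c) = 2*c*(-1 + c) (n(c) = (c + c)*(c - 1) = (2*c)*(-1 + c) = 2*c*(-1 + c))
4892/n(70) + 3029/(-1763) = 4892/((2*70*(-1 + 70))) + 3029/(-1763) = 4892/((2*70*69)) + 3029*(-1/1763) = 4892/9660 - 3029/1763 = 4892*(1/9660) - 3029/1763 = 1223/2415 - 3029/1763 = -5158886/4257645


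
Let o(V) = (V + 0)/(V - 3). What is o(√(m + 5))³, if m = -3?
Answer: -116/343 - 90*√2/343 ≈ -0.70927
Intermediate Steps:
o(V) = V/(-3 + V)
o(√(m + 5))³ = (√(-3 + 5)/(-3 + √(-3 + 5)))³ = (√2/(-3 + √2))³ = 2*√2/(-3 + √2)³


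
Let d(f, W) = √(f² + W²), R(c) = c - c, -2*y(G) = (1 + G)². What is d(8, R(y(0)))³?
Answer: 512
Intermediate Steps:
y(G) = -(1 + G)²/2
R(c) = 0
d(f, W) = √(W² + f²)
d(8, R(y(0)))³ = (√(0² + 8²))³ = (√(0 + 64))³ = (√64)³ = 8³ = 512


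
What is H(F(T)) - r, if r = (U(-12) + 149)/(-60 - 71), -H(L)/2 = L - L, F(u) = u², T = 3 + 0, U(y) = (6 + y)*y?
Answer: 221/131 ≈ 1.6870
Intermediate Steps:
U(y) = y*(6 + y)
T = 3
H(L) = 0 (H(L) = -2*(L - L) = -2*0 = 0)
r = -221/131 (r = (-12*(6 - 12) + 149)/(-60 - 71) = (-12*(-6) + 149)/(-131) = (72 + 149)*(-1/131) = 221*(-1/131) = -221/131 ≈ -1.6870)
H(F(T)) - r = 0 - 1*(-221/131) = 0 + 221/131 = 221/131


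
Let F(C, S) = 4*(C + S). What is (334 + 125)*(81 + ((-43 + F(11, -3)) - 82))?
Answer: -5508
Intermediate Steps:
F(C, S) = 4*C + 4*S
(334 + 125)*(81 + ((-43 + F(11, -3)) - 82)) = (334 + 125)*(81 + ((-43 + (4*11 + 4*(-3))) - 82)) = 459*(81 + ((-43 + (44 - 12)) - 82)) = 459*(81 + ((-43 + 32) - 82)) = 459*(81 + (-11 - 82)) = 459*(81 - 93) = 459*(-12) = -5508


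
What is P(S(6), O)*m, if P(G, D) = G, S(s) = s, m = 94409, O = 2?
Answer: 566454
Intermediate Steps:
P(S(6), O)*m = 6*94409 = 566454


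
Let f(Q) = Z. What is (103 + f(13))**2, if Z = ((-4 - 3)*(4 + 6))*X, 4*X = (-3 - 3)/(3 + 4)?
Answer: 13924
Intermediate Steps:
X = -3/14 (X = ((-3 - 3)/(3 + 4))/4 = (-6/7)/4 = (-6*1/7)/4 = (1/4)*(-6/7) = -3/14 ≈ -0.21429)
Z = 15 (Z = ((-4 - 3)*(4 + 6))*(-3/14) = -7*10*(-3/14) = -70*(-3/14) = 15)
f(Q) = 15
(103 + f(13))**2 = (103 + 15)**2 = 118**2 = 13924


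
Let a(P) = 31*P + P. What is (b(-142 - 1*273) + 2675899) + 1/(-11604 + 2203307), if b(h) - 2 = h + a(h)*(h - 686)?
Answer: 37909373932499/2191703 ≈ 1.7297e+7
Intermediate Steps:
a(P) = 32*P
b(h) = 2 + h + 32*h*(-686 + h) (b(h) = 2 + (h + (32*h)*(h - 686)) = 2 + (h + (32*h)*(-686 + h)) = 2 + (h + 32*h*(-686 + h)) = 2 + h + 32*h*(-686 + h))
(b(-142 - 1*273) + 2675899) + 1/(-11604 + 2203307) = ((2 - 21951*(-142 - 1*273) + 32*(-142 - 1*273)²) + 2675899) + 1/(-11604 + 2203307) = ((2 - 21951*(-142 - 273) + 32*(-142 - 273)²) + 2675899) + 1/2191703 = ((2 - 21951*(-415) + 32*(-415)²) + 2675899) + 1/2191703 = ((2 + 9109665 + 32*172225) + 2675899) + 1/2191703 = ((2 + 9109665 + 5511200) + 2675899) + 1/2191703 = (14620867 + 2675899) + 1/2191703 = 17296766 + 1/2191703 = 37909373932499/2191703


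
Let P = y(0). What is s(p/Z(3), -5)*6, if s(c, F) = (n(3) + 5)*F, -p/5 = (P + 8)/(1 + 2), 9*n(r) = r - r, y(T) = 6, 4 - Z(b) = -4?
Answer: -150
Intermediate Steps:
Z(b) = 8 (Z(b) = 4 - 1*(-4) = 4 + 4 = 8)
P = 6
n(r) = 0 (n(r) = (r - r)/9 = (⅑)*0 = 0)
p = -70/3 (p = -5*(6 + 8)/(1 + 2) = -70/3 ≈ -23.333)
s(c, F) = 5*F (s(c, F) = (0 + 5)*F = 5*F)
s(p/Z(3), -5)*6 = (5*(-5))*6 = -25*6 = -150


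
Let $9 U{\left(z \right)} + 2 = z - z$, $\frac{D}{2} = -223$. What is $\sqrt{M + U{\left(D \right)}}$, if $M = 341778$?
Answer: $\frac{20 \sqrt{7690}}{3} \approx 584.62$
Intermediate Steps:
$D = -446$ ($D = 2 \left(-223\right) = -446$)
$U{\left(z \right)} = - \frac{2}{9}$ ($U{\left(z \right)} = - \frac{2}{9} + \frac{z - z}{9} = - \frac{2}{9} + \frac{1}{9} \cdot 0 = - \frac{2}{9} + 0 = - \frac{2}{9}$)
$\sqrt{M + U{\left(D \right)}} = \sqrt{341778 - \frac{2}{9}} = \sqrt{\frac{3076000}{9}} = \frac{20 \sqrt{7690}}{3}$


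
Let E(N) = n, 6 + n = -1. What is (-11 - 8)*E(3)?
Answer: 133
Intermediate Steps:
n = -7 (n = -6 - 1 = -7)
E(N) = -7
(-11 - 8)*E(3) = (-11 - 8)*(-7) = -19*(-7) = 133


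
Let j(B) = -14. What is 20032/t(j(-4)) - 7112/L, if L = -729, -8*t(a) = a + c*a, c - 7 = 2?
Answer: 29455576/25515 ≈ 1154.4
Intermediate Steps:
c = 9 (c = 7 + 2 = 9)
t(a) = -5*a/4 (t(a) = -(a + 9*a)/8 = -5*a/4)
20032/t(j(-4)) - 7112/L = 20032/((-5/4*(-14))) - 7112/(-729) = 20032/(35/2) - 7112*(-1/729) = 20032*(2/35) + 7112/729 = 40064/35 + 7112/729 = 29455576/25515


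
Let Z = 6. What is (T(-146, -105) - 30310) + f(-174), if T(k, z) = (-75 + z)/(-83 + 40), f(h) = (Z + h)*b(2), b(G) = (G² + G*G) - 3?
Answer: -1339270/43 ≈ -31146.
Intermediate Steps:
b(G) = -3 + 2*G² (b(G) = (G² + G²) - 3 = 2*G² - 3 = -3 + 2*G²)
f(h) = 30 + 5*h (f(h) = (6 + h)*(-3 + 2*2²) = (6 + h)*(-3 + 2*4) = (6 + h)*(-3 + 8) = (6 + h)*5 = 30 + 5*h)
T(k, z) = 75/43 - z/43 (T(k, z) = (-75 + z)/(-43) = (-75 + z)*(-1/43) = 75/43 - z/43)
(T(-146, -105) - 30310) + f(-174) = ((75/43 - 1/43*(-105)) - 30310) + (30 + 5*(-174)) = ((75/43 + 105/43) - 30310) + (30 - 870) = (180/43 - 30310) - 840 = -1303150/43 - 840 = -1339270/43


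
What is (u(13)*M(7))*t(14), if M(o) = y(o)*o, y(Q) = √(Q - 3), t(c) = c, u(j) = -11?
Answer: -2156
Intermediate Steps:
y(Q) = √(-3 + Q)
M(o) = o*√(-3 + o) (M(o) = √(-3 + o)*o = o*√(-3 + o))
(u(13)*M(7))*t(14) = -77*√(-3 + 7)*14 = -77*√4*14 = -77*2*14 = -11*14*14 = -154*14 = -2156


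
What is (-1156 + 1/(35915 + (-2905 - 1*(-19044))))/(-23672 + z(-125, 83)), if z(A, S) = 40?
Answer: 60174423/1230140128 ≈ 0.048917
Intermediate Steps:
(-1156 + 1/(35915 + (-2905 - 1*(-19044))))/(-23672 + z(-125, 83)) = (-1156 + 1/(35915 + (-2905 - 1*(-19044))))/(-23672 + 40) = (-1156 + 1/(35915 + (-2905 + 19044)))/(-23632) = (-1156 + 1/(35915 + 16139))*(-1/23632) = (-1156 + 1/52054)*(-1/23632) = -60174423/52054*(-1/23632) = 60174423/1230140128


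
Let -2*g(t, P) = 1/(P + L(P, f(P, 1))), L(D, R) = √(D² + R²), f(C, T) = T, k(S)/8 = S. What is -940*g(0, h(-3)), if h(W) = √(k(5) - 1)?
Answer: 470/(√39 + 2*√10) ≈ 37.392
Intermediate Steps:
k(S) = 8*S
h(W) = √39 (h(W) = √(8*5 - 1) = √(40 - 1) = √39)
g(t, P) = -1/(2*(P + √(1 + P²))) (g(t, P) = -1/(2*(P + √(P² + 1²))) = -1/(2*(P + √(P² + 1))) = -1/(2*(P + √(1 + P²))))
-940*g(0, h(-3)) = -(-940)/(2*√39 + 2*√(1 + (√39)²)) = -(-940)/(2*√39 + 2*√(1 + 39)) = -(-940)/(2*√39 + 2*√40) = -(-940)/(2*√39 + 2*(2*√10)) = -(-940)/(2*√39 + 4*√10) = 940/(2*√39 + 4*√10)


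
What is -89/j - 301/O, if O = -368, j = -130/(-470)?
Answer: -1535431/4784 ≈ -320.95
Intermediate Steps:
j = 13/47 (j = -130*(-1/470) = 13/47 ≈ 0.27660)
-89/j - 301/O = -89/13/47 - 301/(-368) = -89*47/13 - 301*(-1/368) = -4183/13 + 301/368 = -1535431/4784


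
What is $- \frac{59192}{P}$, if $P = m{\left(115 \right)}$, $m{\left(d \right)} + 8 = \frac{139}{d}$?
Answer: $\frac{6807080}{781} \approx 8715.8$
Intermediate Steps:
$m{\left(d \right)} = -8 + \frac{139}{d}$
$P = - \frac{781}{115}$ ($P = -8 + \frac{139}{115} = - \frac{781}{115} \approx -6.7913$)
$- \frac{59192}{P} = - \frac{59192}{- \frac{781}{115}} = \left(-59192\right) \left(- \frac{115}{781}\right) = \frac{6807080}{781}$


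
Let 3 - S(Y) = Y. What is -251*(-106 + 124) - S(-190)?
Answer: -4711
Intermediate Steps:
S(Y) = 3 - Y
-251*(-106 + 124) - S(-190) = -251*(-106 + 124) - (3 - 1*(-190)) = -251*18 - (3 + 190) = -4518 - 1*193 = -4518 - 193 = -4711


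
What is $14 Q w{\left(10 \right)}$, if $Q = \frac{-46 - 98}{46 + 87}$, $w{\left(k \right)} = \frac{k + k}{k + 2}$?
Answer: $- \frac{480}{19} \approx -25.263$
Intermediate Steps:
$w{\left(k \right)} = \frac{2 k}{2 + k}$
$Q = - \frac{144}{133} \approx -1.0827$
$14 Q w{\left(10 \right)} = 14 \left(- \frac{144}{133}\right) 2 \cdot 10 \frac{1}{2 + 10} = - \frac{288 \cdot 2 \cdot 10 \cdot \frac{1}{12}}{19} = \left(- \frac{288}{19}\right) \frac{5}{3} = - \frac{480}{19}$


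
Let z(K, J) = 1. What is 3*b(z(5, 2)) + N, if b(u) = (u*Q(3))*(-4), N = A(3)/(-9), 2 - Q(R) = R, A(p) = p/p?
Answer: 107/9 ≈ 11.889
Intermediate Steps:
A(p) = 1
Q(R) = 2 - R
N = -⅑ (N = 1/(-9) = 1*(-⅑) = -⅑ ≈ -0.11111)
b(u) = 4*u (b(u) = (u*(2 - 1*3))*(-4) = (u*(2 - 3))*(-4) = (u*(-1))*(-4) = -u*(-4) = 4*u)
3*b(z(5, 2)) + N = 3*(4*1) - ⅑ = 3*4 - ⅑ = 12 - ⅑ = 107/9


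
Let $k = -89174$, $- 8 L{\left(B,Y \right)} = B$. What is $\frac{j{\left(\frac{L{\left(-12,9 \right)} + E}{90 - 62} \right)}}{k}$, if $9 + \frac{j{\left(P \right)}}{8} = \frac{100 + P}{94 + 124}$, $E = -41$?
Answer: $\frac{104351}{136079524} \approx 0.00076684$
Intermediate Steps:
$L{\left(B,Y \right)} = - \frac{B}{8}$
$j{\left(P \right)} = - \frac{7448}{109} + \frac{4 P}{109}$ ($j{\left(P \right)} = -72 + 8 \frac{100 + P}{94 + 124} = -72 + 8 \frac{100 + P}{218} = -72 + 8 \left(100 + P\right) \frac{1}{218} = -72 + 8 \left(\frac{50}{109} + \frac{P}{218}\right) = -72 + \left(\frac{400}{109} + \frac{4 P}{109}\right) = - \frac{7448}{109} + \frac{4 P}{109}$)
$\frac{j{\left(\frac{L{\left(-12,9 \right)} + E}{90 - 62} \right)}}{k} = \frac{- \frac{7448}{109} + \frac{4 \frac{\left(- \frac{1}{8}\right) \left(-12\right) - 41}{90 - 62}}{109}}{-89174} = \left(- \frac{7448}{109} + \frac{4 \frac{\frac{3}{2} - 41}{28}}{109}\right) \left(- \frac{1}{89174}\right) = \left(- \frac{7448}{109} + \frac{4 \left(\left(- \frac{79}{2}\right) \frac{1}{28}\right)}{109}\right) \left(- \frac{1}{89174}\right) = \left(- \frac{7448}{109} + \frac{4}{109} \left(- \frac{79}{56}\right)\right) \left(- \frac{1}{89174}\right) = \left(- \frac{7448}{109} - \frac{79}{1526}\right) \left(- \frac{1}{89174}\right) = \left(- \frac{104351}{1526}\right) \left(- \frac{1}{89174}\right) = \frac{104351}{136079524}$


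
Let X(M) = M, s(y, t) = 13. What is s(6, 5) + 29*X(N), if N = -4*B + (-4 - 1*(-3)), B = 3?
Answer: -364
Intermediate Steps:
N = -13 (N = -4*3 + (-4 - 1*(-3)) = -12 + (-4 + 3) = -12 - 1 = -13)
s(6, 5) + 29*X(N) = 13 + 29*(-13) = 13 - 377 = -364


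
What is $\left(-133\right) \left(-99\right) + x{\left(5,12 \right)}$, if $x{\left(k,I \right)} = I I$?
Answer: $13311$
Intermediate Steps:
$x{\left(k,I \right)} = I^{2}$
$\left(-133\right) \left(-99\right) + x{\left(5,12 \right)} = \left(-133\right) \left(-99\right) + 12^{2} = 13167 + 144 = 13311$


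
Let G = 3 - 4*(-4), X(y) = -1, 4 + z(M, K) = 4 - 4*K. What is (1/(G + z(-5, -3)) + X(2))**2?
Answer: 900/961 ≈ 0.93652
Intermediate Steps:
z(M, K) = -4*K (z(M, K) = -4 + (4 - 4*K) = -4*K)
G = 19 (G = 3 + 16 = 19)
(1/(G + z(-5, -3)) + X(2))**2 = (1/(19 - 4*(-3)) - 1)**2 = (1/(19 + 12) - 1)**2 = (1/31 - 1)**2 = (-30/31)**2 = 900/961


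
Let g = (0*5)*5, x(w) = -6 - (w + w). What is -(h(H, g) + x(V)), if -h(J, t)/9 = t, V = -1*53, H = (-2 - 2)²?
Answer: -100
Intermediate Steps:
H = 16 (H = (-4)² = 16)
V = -53
x(w) = -6 - 2*w
g = 0 (g = 0*5 = 0)
h(J, t) = -9*t
-(h(H, g) + x(V)) = -(-9*0 + (-6 - 2*(-53))) = -(0 + (-6 + 106)) = -(0 + 100) = -1*100 = -100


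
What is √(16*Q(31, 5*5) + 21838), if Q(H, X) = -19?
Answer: √21534 ≈ 146.74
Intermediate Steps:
√(16*Q(31, 5*5) + 21838) = √(16*(-19) + 21838) = √(-304 + 21838) = √21534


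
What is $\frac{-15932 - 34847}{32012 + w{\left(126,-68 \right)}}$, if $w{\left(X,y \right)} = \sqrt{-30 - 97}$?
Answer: $- \frac{1625537348}{1024768271} + \frac{50779 i \sqrt{127}}{1024768271} \approx -1.5862 + 0.00055842 i$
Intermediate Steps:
$w{\left(X,y \right)} = i \sqrt{127}$ ($w{\left(X,y \right)} = \sqrt{-127} = i \sqrt{127}$)
$\frac{-15932 - 34847}{32012 + w{\left(126,-68 \right)}} = \frac{-15932 - 34847}{32012 + i \sqrt{127}} = - \frac{50779}{32012 + i \sqrt{127}}$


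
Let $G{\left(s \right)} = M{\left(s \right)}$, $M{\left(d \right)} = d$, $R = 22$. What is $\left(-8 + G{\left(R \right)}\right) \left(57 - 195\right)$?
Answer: $-1932$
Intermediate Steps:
$G{\left(s \right)} = s$
$\left(-8 + G{\left(R \right)}\right) \left(57 - 195\right) = \left(-8 + 22\right) \left(57 - 195\right) = 14 \left(-138\right) = -1932$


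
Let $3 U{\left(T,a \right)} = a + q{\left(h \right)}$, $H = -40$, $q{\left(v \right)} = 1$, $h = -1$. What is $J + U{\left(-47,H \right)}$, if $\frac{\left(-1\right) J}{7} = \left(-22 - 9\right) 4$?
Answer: $855$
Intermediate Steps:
$U{\left(T,a \right)} = \frac{1}{3} + \frac{a}{3}$ ($U{\left(T,a \right)} = \frac{a + 1}{3} = \frac{1 + a}{3} = \frac{1}{3} + \frac{a}{3}$)
$J = 868$ ($J = - 7 \left(-22 - 9\right) 4 = - 7 \left(\left(-31\right) 4\right) = \left(-7\right) \left(-124\right) = 868$)
$J + U{\left(-47,H \right)} = 868 + \left(\frac{1}{3} + \frac{1}{3} \left(-40\right)\right) = 868 + \left(\frac{1}{3} - \frac{40}{3}\right) = 868 - 13 = 855$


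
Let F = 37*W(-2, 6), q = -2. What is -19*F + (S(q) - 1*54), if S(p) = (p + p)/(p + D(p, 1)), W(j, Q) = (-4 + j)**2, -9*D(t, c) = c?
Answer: -481842/19 ≈ -25360.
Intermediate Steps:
D(t, c) = -c/9
S(p) = 2*p/(-1/9 + p) (S(p) = (p + p)/(p - 1/9*1) = (2*p)/(p - 1/9) = (2*p)/(-1/9 + p) = 2*p/(-1/9 + p))
F = 1332 (F = 37*(-4 - 2)**2 = 37*(-6)**2 = 37*36 = 1332)
-19*F + (S(q) - 1*54) = -19*1332 + (18*(-2)/(-1 + 9*(-2)) - 1*54) = -25308 + (18*(-2)/(-1 - 18) - 54) = -25308 + (18*(-2)/(-19) - 54) = -25308 + (18*(-2)*(-1/19) - 54) = -25308 + (36/19 - 54) = -25308 - 990/19 = -481842/19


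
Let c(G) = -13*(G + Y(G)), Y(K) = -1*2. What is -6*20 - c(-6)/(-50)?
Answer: -2948/25 ≈ -117.92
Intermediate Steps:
Y(K) = -2
c(G) = 26 - 13*G (c(G) = -13*(G - 2) = -13*(-2 + G) = 26 - 13*G)
-6*20 - c(-6)/(-50) = -6*20 - (26 - 13*(-6))/(-50) = -120 - (26 + 78)*(-1)/50 = -120 - 104*(-1)/50 = -120 - 1*(-52/25) = -120 + 52/25 = -2948/25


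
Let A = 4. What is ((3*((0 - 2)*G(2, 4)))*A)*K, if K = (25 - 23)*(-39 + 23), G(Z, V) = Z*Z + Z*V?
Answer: 9216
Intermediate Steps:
G(Z, V) = Z² + V*Z
K = -32 (K = 2*(-16) = -32)
((3*((0 - 2)*G(2, 4)))*A)*K = ((3*((0 - 2)*(2*(4 + 2))))*4)*(-32) = ((3*(-4*6))*4)*(-32) = ((3*(-2*12))*4)*(-32) = ((3*(-24))*4)*(-32) = -72*4*(-32) = -288*(-32) = 9216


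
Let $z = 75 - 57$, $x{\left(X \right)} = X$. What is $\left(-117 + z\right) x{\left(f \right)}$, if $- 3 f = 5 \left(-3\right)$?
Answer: $-495$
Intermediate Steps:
$f = 5$ ($f = - \frac{5 \left(-3\right)}{3} = \left(- \frac{1}{3}\right) \left(-15\right) = 5$)
$z = 18$
$\left(-117 + z\right) x{\left(f \right)} = \left(-117 + 18\right) 5 = \left(-99\right) 5 = -495$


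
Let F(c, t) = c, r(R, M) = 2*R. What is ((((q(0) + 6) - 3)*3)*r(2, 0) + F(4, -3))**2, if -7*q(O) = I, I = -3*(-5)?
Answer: 10000/49 ≈ 204.08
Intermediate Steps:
I = 15
q(O) = -15/7 (q(O) = -1/7*15 = -15/7)
((((q(0) + 6) - 3)*3)*r(2, 0) + F(4, -3))**2 = ((((-15/7 + 6) - 3)*3)*(2*2) + 4)**2 = (((27/7 - 3)*3)*4 + 4)**2 = (((6/7)*3)*4 + 4)**2 = ((18/7)*4 + 4)**2 = (72/7 + 4)**2 = (100/7)**2 = 10000/49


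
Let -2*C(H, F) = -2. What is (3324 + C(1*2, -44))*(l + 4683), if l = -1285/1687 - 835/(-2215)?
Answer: 1662267429075/106763 ≈ 1.5570e+7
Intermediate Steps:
C(H, F) = 1 (C(H, F) = -½*(-2) = 1)
l = -287526/747341 (l = -1285*1/1687 - 835*(-1/2215) = -1285/1687 + 167/443 = -287526/747341 ≈ -0.38473)
(3324 + C(1*2, -44))*(l + 4683) = (3324 + 1)*(-287526/747341 + 4683) = 3325*(3499510377/747341) = 1662267429075/106763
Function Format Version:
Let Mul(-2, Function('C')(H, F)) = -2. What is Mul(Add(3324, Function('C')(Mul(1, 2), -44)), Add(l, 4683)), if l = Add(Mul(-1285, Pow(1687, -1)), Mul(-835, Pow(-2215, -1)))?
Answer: Rational(1662267429075, 106763) ≈ 1.5570e+7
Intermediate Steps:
Function('C')(H, F) = 1 (Function('C')(H, F) = Mul(Rational(-1, 2), -2) = 1)
l = Rational(-287526, 747341) (l = Add(Mul(-1285, Rational(1, 1687)), Mul(-835, Rational(-1, 2215))) = Add(Rational(-1285, 1687), Rational(167, 443)) = Rational(-287526, 747341) ≈ -0.38473)
Mul(Add(3324, Function('C')(Mul(1, 2), -44)), Add(l, 4683)) = Mul(Add(3324, 1), Add(Rational(-287526, 747341), 4683)) = Mul(3325, Rational(3499510377, 747341)) = Rational(1662267429075, 106763)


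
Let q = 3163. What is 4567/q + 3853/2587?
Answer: 24001868/8182681 ≈ 2.9333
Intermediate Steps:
4567/q + 3853/2587 = 4567/3163 + 3853/2587 = 24001868/8182681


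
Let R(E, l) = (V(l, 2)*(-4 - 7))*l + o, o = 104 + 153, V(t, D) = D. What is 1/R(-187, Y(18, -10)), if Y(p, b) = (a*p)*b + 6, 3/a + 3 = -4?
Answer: -7/11005 ≈ -0.00063607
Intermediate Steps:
a = -3/7 (a = 3/(-3 - 4) = 3/(-7) = 3*(-⅐) = -3/7 ≈ -0.42857)
o = 257
Y(p, b) = 6 - 3*b*p/7 (Y(p, b) = (-3*p/7)*b + 6 = -3*b*p/7 + 6 = 6 - 3*b*p/7)
R(E, l) = 257 - 22*l (R(E, l) = (2*(-4 - 7))*l + 257 = (2*(-11))*l + 257 = -22*l + 257 = 257 - 22*l)
1/R(-187, Y(18, -10)) = 1/(257 - 22*(6 - 3/7*(-10)*18)) = 1/(257 - 22*(6 + 540/7)) = 1/(257 - 22*582/7) = 1/(257 - 12804/7) = 1/(-11005/7) = -7/11005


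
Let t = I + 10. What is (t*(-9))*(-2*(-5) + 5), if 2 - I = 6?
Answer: -810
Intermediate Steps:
I = -4 (I = 2 - 1*6 = 2 - 6 = -4)
t = 6 (t = -4 + 10 = 6)
(t*(-9))*(-2*(-5) + 5) = (6*(-9))*(-2*(-5) + 5) = -54*(10 + 5) = -54*15 = -810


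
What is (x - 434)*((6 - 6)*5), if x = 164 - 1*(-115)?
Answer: 0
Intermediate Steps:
x = 279 (x = 164 + 115 = 279)
(x - 434)*((6 - 6)*5) = (279 - 434)*((6 - 6)*5) = -0*5 = -155*0 = 0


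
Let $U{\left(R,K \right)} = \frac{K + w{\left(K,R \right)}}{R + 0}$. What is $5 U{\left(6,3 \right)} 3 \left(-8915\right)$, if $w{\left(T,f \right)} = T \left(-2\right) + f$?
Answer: $- \frac{133725}{2} \approx -66863.0$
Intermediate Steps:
$w{\left(T,f \right)} = f - 2 T$ ($w{\left(T,f \right)} = - 2 T + f = f - 2 T$)
$U{\left(R,K \right)} = \frac{R - K}{R}$ ($U{\left(R,K \right)} = \frac{K - \left(- R + 2 K\right)}{R + 0} = \frac{R - K}{R}$)
$5 U{\left(6,3 \right)} 3 \left(-8915\right) = 5 \frac{6 - 3}{6} \cdot 3 \left(-8915\right) = 5 \cdot \frac{1}{6} \cdot 3 \cdot 3 \left(-8915\right) = 5 \cdot \frac{1}{2} \cdot 3 \left(-8915\right) = \frac{5}{2} \cdot 3 \left(-8915\right) = \frac{15}{2} \left(-8915\right) = - \frac{133725}{2}$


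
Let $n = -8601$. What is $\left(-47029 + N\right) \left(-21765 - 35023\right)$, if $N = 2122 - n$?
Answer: $2061745128$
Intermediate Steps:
$N = 10723$ ($N = 2122 - -8601 = 2122 + 8601 = 10723$)
$\left(-47029 + N\right) \left(-21765 - 35023\right) = \left(-47029 + 10723\right) \left(-21765 - 35023\right) = \left(-36306\right) \left(-56788\right) = 2061745128$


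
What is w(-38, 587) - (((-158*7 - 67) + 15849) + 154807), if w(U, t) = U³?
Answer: -224355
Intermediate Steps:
w(-38, 587) - (((-158*7 - 67) + 15849) + 154807) = (-38)³ - (((-158*7 - 67) + 15849) + 154807) = -54872 - (((-1106 - 67) + 15849) + 154807) = -54872 - ((-1173 + 15849) + 154807) = -54872 - (14676 + 154807) = -54872 - 1*169483 = -54872 - 169483 = -224355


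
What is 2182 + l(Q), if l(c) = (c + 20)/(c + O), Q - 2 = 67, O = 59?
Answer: 279385/128 ≈ 2182.7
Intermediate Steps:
Q = 69 (Q = 2 + 67 = 69)
l(c) = (20 + c)/(59 + c) (l(c) = (c + 20)/(c + 59) = (20 + c)/(59 + c))
2182 + l(Q) = 2182 + (20 + 69)/(59 + 69) = 2182 + 89/128 = 279385/128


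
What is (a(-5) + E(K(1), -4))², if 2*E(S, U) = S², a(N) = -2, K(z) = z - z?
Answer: 4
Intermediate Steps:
K(z) = 0
E(S, U) = S²/2
(a(-5) + E(K(1), -4))² = (-2 + (½)*0²)² = (-2 + (½)*0)² = (-2 + 0)² = (-2)² = 4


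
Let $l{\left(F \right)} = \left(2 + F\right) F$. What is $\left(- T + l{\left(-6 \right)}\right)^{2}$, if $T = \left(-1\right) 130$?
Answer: $23716$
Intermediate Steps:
$l{\left(F \right)} = F \left(2 + F\right)$
$T = -130$
$\left(- T + l{\left(-6 \right)}\right)^{2} = \left(\left(-1\right) \left(-130\right) - 6 \left(2 - 6\right)\right)^{2} = \left(130 - -24\right)^{2} = \left(130 + 24\right)^{2} = 154^{2} = 23716$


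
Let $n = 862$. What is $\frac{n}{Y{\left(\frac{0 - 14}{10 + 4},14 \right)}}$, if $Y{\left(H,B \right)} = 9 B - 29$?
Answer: $\frac{862}{97} \approx 8.8866$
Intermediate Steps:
$Y{\left(H,B \right)} = -29 + 9 B$
$\frac{n}{Y{\left(\frac{0 - 14}{10 + 4},14 \right)}} = \frac{862}{-29 + 9 \cdot 14} = \frac{862}{-29 + 126} = \frac{862}{97}$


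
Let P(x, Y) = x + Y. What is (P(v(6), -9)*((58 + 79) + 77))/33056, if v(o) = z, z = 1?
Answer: -107/2066 ≈ -0.051791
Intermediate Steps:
v(o) = 1
P(x, Y) = Y + x
(P(v(6), -9)*((58 + 79) + 77))/33056 = ((-9 + 1)*((58 + 79) + 77))/33056 = -8*(137 + 77)*(1/33056) = -8*214*(1/33056) = -1712*1/33056 = -107/2066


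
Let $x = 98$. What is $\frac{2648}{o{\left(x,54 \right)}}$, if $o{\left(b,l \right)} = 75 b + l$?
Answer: $\frac{662}{1851} \approx 0.35764$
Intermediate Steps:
$o{\left(b,l \right)} = l + 75 b$
$\frac{2648}{o{\left(x,54 \right)}} = \frac{2648}{54 + 75 \cdot 98} = \frac{2648}{54 + 7350} = \frac{2648}{7404} = 2648 \cdot \frac{1}{7404} = \frac{662}{1851}$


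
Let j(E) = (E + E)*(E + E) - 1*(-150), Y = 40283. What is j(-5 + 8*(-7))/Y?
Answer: 15034/40283 ≈ 0.37321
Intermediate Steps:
j(E) = 150 + 4*E² (j(E) = (2*E)*(2*E) + 150 = 4*E² + 150 = 150 + 4*E²)
j(-5 + 8*(-7))/Y = (150 + 4*(-5 + 8*(-7))²)/40283 = (150 + 4*(-5 - 56)²)*(1/40283) = (150 + 4*(-61)²)*(1/40283) = (150 + 4*3721)*(1/40283) = (150 + 14884)*(1/40283) = 15034*(1/40283) = 15034/40283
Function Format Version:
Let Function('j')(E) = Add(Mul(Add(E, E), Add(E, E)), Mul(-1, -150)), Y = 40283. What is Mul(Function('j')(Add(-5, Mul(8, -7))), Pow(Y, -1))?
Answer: Rational(15034, 40283) ≈ 0.37321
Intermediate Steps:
Function('j')(E) = Add(150, Mul(4, Pow(E, 2))) (Function('j')(E) = Add(Mul(Mul(2, E), Mul(2, E)), 150) = Add(Mul(4, Pow(E, 2)), 150) = Add(150, Mul(4, Pow(E, 2))))
Mul(Function('j')(Add(-5, Mul(8, -7))), Pow(Y, -1)) = Mul(Add(150, Mul(4, Pow(Add(-5, Mul(8, -7)), 2))), Pow(40283, -1)) = Mul(Add(150, Mul(4, Pow(Add(-5, -56), 2))), Rational(1, 40283)) = Mul(Add(150, Mul(4, Pow(-61, 2))), Rational(1, 40283)) = Mul(Add(150, Mul(4, 3721)), Rational(1, 40283)) = Mul(Add(150, 14884), Rational(1, 40283)) = Mul(15034, Rational(1, 40283)) = Rational(15034, 40283)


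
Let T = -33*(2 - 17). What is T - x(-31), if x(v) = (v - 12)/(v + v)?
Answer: 30647/62 ≈ 494.31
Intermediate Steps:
x(v) = (-12 + v)/(2*v) (x(v) = (-12 + v)/((2*v)) = (-12 + v)*(1/(2*v)) = (-12 + v)/(2*v))
T = 495 (T = -33*(-15) = 495)
T - x(-31) = 495 - (-12 - 31)/(2*(-31)) = 495 - (-1)*(-43)/(2*31) = 495 - 1*43/62 = 495 - 43/62 = 30647/62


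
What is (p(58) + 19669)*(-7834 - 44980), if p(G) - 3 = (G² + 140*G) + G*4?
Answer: -1657725832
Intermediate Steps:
p(G) = 3 + G² + 144*G (p(G) = 3 + ((G² + 140*G) + G*4) = 3 + ((G² + 140*G) + 4*G) = 3 + (G² + 144*G) = 3 + G² + 144*G)
(p(58) + 19669)*(-7834 - 44980) = ((3 + 58² + 144*58) + 19669)*(-7834 - 44980) = ((3 + 3364 + 8352) + 19669)*(-52814) = (11719 + 19669)*(-52814) = 31388*(-52814) = -1657725832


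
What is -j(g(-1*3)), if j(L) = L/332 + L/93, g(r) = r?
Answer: 425/10292 ≈ 0.041294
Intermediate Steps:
j(L) = 425*L/30876 (j(L) = L*(1/332) + L*(1/93) = L/332 + L/93 = 425*L/30876)
-j(g(-1*3)) = -425*(-1*3)/30876 = -425*(-3)/30876 = -1*(-425/10292) = 425/10292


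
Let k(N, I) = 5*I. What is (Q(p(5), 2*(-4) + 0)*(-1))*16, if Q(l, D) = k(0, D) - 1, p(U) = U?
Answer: 656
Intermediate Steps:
Q(l, D) = -1 + 5*D (Q(l, D) = 5*D - 1 = -1 + 5*D)
(Q(p(5), 2*(-4) + 0)*(-1))*16 = ((-1 + 5*(2*(-4) + 0))*(-1))*16 = ((-1 + 5*(-8 + 0))*(-1))*16 = ((-1 + 5*(-8))*(-1))*16 = ((-1 - 40)*(-1))*16 = -41*(-1)*16 = 41*16 = 656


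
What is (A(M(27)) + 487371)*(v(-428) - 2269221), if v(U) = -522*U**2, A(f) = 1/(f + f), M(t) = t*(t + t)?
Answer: -46373503457843051/972 ≈ -4.7709e+13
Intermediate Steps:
M(t) = 2*t**2 (M(t) = t*(2*t) = 2*t**2)
A(f) = 1/(2*f)
(A(M(27)) + 487371)*(v(-428) - 2269221) = (1/(2*((2*27**2))) + 487371)*(-522*(-428)**2 - 2269221) = (1/(2*((2*729))) + 487371)*(-522*183184 - 2269221) = ((1/2)/1458 + 487371)*(-95622048 - 2269221) = ((1/2)*(1/1458) + 487371)*(-97891269) = (1/2916 + 487371)*(-97891269) = (1421173837/2916)*(-97891269) = -46373503457843051/972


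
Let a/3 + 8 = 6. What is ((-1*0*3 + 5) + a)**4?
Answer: 1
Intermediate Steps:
a = -6 (a = -24 + 3*6 = -24 + 18 = -6)
((-1*0*3 + 5) + a)**4 = ((-1*0*3 + 5) - 6)**4 = ((0*3 + 5) - 6)**4 = ((0 + 5) - 6)**4 = (5 - 6)**4 = (-1)**4 = 1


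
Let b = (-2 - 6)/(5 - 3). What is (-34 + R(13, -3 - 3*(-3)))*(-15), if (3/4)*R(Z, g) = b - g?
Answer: 710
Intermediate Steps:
b = -4 (b = -8/2 = -8*1/2 = -4)
R(Z, g) = -16/3 - 4*g/3 (R(Z, g) = 4*(-4 - g)/3 = -16/3 - 4*g/3)
(-34 + R(13, -3 - 3*(-3)))*(-15) = (-34 + (-16/3 - 4*(-3 - 3*(-3))/3))*(-15) = (-34 + (-16/3 - 4*(-3 + 9)/3))*(-15) = (-34 + (-16/3 - 4/3*6))*(-15) = (-34 + (-16/3 - 8))*(-15) = (-34 - 40/3)*(-15) = -142/3*(-15) = 710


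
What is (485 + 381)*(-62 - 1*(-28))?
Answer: -29444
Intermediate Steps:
(485 + 381)*(-62 - 1*(-28)) = 866*(-62 + 28) = 866*(-34) = -29444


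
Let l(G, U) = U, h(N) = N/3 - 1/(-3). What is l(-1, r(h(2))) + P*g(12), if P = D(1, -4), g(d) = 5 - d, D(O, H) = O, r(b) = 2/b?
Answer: -5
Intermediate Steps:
h(N) = 1/3 + N/3 (h(N) = N*(1/3) - 1*(-1/3) = N/3 + 1/3 = 1/3 + N/3)
P = 1
l(-1, r(h(2))) + P*g(12) = 2/(1/3 + (1/3)*2) + 1*(5 - 1*12) = 2/(1/3 + 2/3) + 1*(5 - 12) = 2/1 + 1*(-7) = 2*1 - 7 = 2 - 7 = -5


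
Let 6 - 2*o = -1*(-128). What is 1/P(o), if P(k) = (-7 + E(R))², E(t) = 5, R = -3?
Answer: ¼ ≈ 0.25000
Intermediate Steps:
o = -61 (o = 3 - (-1)*(-128)/2 = 3 - ½*128 = 3 - 64 = -61)
P(k) = 4 (P(k) = (-7 + 5)² = (-2)² = 4)
1/P(o) = 1/4 = ¼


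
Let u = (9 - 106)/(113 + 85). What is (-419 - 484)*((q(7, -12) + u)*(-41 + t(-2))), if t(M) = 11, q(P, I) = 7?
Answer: 1939945/11 ≈ 1.7636e+5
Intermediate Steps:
u = -97/198 ≈ -0.48990
(-419 - 484)*((q(7, -12) + u)*(-41 + t(-2))) = (-419 - 484)*((7 - 97/198)*(-41 + 11)) = -387989*(-30)/66 = -903*(-6445/33) = 1939945/11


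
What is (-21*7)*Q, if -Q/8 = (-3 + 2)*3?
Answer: -3528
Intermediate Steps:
Q = 24 (Q = -8*(-3 + 2)*3 = -(-8)*3 = -8*(-3) = 24)
(-21*7)*Q = -21*7*24 = -147*24 = -3528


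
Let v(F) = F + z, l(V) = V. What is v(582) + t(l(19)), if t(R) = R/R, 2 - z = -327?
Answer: 912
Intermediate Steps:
z = 329 (z = 2 - 1*(-327) = 2 + 327 = 329)
v(F) = 329 + F (v(F) = F + 329 = 329 + F)
t(R) = 1
v(582) + t(l(19)) = (329 + 582) + 1 = 911 + 1 = 912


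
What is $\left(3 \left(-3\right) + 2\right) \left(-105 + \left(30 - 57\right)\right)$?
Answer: $924$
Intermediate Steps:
$\left(3 \left(-3\right) + 2\right) \left(-105 + \left(30 - 57\right)\right) = \left(-9 + 2\right) \left(-105 + \left(30 - 57\right)\right) = - 7 \left(-105 - 27\right) = \left(-7\right) \left(-132\right) = 924$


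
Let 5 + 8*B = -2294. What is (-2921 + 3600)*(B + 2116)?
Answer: 9933091/8 ≈ 1.2416e+6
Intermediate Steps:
B = -2299/8 (B = -5/8 + (⅛)*(-2294) = -5/8 - 1147/4 = -2299/8 ≈ -287.38)
(-2921 + 3600)*(B + 2116) = (-2921 + 3600)*(-2299/8 + 2116) = 679*(14629/8) = 9933091/8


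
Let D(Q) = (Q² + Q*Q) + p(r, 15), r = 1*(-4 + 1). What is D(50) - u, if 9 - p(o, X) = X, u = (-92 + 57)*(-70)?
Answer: 2544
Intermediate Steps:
r = -3 (r = 1*(-3) = -3)
u = 2450 (u = -35*(-70) = 2450)
p(o, X) = 9 - X
D(Q) = -6 + 2*Q² (D(Q) = (Q² + Q*Q) + (9 - 1*15) = (Q² + Q²) + (9 - 15) = 2*Q² - 6 = -6 + 2*Q²)
D(50) - u = (-6 + 2*50²) - 1*2450 = (-6 + 2*2500) - 2450 = (-6 + 5000) - 2450 = 4994 - 2450 = 2544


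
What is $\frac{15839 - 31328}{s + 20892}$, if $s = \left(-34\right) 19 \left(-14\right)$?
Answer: $- \frac{15489}{29936} \approx -0.5174$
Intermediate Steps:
$s = 9044$ ($s = \left(-646\right) \left(-14\right) = 9044$)
$\frac{15839 - 31328}{s + 20892} = \frac{15839 - 31328}{9044 + 20892} = - \frac{15489}{29936}$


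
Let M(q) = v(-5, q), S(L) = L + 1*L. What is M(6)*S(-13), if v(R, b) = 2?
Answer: -52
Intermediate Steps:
S(L) = 2*L (S(L) = L + L = 2*L)
M(q) = 2
M(6)*S(-13) = 2*(2*(-13)) = 2*(-26) = -52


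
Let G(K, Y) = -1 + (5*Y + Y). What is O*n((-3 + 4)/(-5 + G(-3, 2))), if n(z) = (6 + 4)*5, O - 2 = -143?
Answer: -7050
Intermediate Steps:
G(K, Y) = -1 + 6*Y
O = -141 (O = 2 - 143 = -141)
n(z) = 50 (n(z) = 10*5 = 50)
O*n((-3 + 4)/(-5 + G(-3, 2))) = -141*50 = -7050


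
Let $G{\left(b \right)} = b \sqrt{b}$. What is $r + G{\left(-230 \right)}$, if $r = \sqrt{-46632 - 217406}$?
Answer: $i \left(\sqrt{264038} - 230 \sqrt{230}\right) \approx - 2974.3 i$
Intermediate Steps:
$G{\left(b \right)} = b^{\frac{3}{2}}$
$r = i \sqrt{264038}$ ($r = \sqrt{-264038} = i \sqrt{264038} \approx 513.85 i$)
$r + G{\left(-230 \right)} = i \sqrt{264038} + \left(-230\right)^{\frac{3}{2}} = i \sqrt{264038} - 230 i \sqrt{230}$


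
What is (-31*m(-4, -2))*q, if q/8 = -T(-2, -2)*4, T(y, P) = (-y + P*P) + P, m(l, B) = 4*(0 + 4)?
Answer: 63488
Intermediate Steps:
m(l, B) = 16 (m(l, B) = 4*4 = 16)
T(y, P) = P + P**2 - y (T(y, P) = (-y + P**2) + P = (P**2 - y) + P = P + P**2 - y)
q = -128 (q = 8*(-(-2 + (-2)**2 - 1*(-2))*4) = 8*(-(-2 + 4 + 2)*4) = 8*(-1*4*4) = 8*(-4*4) = 8*(-16) = -128)
(-31*m(-4, -2))*q = -31*16*(-128) = -496*(-128) = 63488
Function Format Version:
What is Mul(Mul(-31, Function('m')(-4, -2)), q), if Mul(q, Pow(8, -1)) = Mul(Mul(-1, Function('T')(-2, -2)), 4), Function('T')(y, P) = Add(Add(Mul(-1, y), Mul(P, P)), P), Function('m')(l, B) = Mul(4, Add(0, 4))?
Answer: 63488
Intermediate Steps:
Function('m')(l, B) = 16 (Function('m')(l, B) = Mul(4, 4) = 16)
Function('T')(y, P) = Add(P, Pow(P, 2), Mul(-1, y)) (Function('T')(y, P) = Add(Add(Mul(-1, y), Pow(P, 2)), P) = Add(Add(Pow(P, 2), Mul(-1, y)), P) = Add(P, Pow(P, 2), Mul(-1, y)))
q = -128 (q = Mul(8, Mul(Mul(-1, Add(-2, Pow(-2, 2), Mul(-1, -2))), 4)) = Mul(8, Mul(Mul(-1, Add(-2, 4, 2)), 4)) = Mul(8, Mul(Mul(-1, 4), 4)) = Mul(8, Mul(-4, 4)) = Mul(8, -16) = -128)
Mul(Mul(-31, Function('m')(-4, -2)), q) = Mul(Mul(-31, 16), -128) = Mul(-496, -128) = 63488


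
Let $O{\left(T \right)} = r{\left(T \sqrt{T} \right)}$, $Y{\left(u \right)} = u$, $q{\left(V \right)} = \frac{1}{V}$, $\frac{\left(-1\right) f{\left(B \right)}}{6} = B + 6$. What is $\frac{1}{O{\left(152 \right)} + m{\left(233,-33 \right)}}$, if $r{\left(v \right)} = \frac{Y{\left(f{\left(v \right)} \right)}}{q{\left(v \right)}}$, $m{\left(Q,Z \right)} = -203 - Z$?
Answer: $- \frac{10535509}{221991624126578} + \frac{2736 \sqrt{38}}{110995812063289} \approx -4.7307 \cdot 10^{-8}$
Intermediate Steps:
$f{\left(B \right)} = -36 - 6 B$ ($f{\left(B \right)} = - 6 \left(B + 6\right) = - 6 \left(6 + B\right) = -36 - 6 B$)
$r{\left(v \right)} = v \left(-36 - 6 v\right)$ ($r{\left(v \right)} = \frac{-36 - 6 v}{\frac{1}{v}} = \left(-36 - 6 v\right) v = v \left(-36 - 6 v\right)$)
$O{\left(T \right)} = - 6 T^{\frac{3}{2}} \left(6 + T^{\frac{3}{2}}\right)$ ($O{\left(T \right)} = - 6 T \sqrt{T} \left(6 + T \sqrt{T}\right) = - 6 T^{\frac{3}{2}} \left(6 + T^{\frac{3}{2}}\right)$)
$\frac{1}{O{\left(152 \right)} + m{\left(233,-33 \right)}} = \frac{1}{\left(- 36 \cdot 152^{\frac{3}{2}} - 6 \cdot 152^{3}\right) - 170} = \frac{1}{\left(- 36 \cdot 304 \sqrt{38} - 21070848\right) + \left(-203 + 33\right)} = \frac{1}{\left(- 10944 \sqrt{38} - 21070848\right) - 170} = \frac{1}{\left(-21070848 - 10944 \sqrt{38}\right) - 170} = \frac{1}{-21071018 - 10944 \sqrt{38}}$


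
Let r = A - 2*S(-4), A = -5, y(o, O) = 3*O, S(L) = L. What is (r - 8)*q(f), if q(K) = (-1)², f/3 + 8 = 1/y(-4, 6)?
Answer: -5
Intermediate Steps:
f = -143/6 (f = -24 + 3*(1/(3*6)) = -24 + 3*(1/18) = -24 + ⅙ = -143/6 ≈ -23.833)
q(K) = 1
r = 3 (r = -5 - 2*(-4) = -5 + 8 = 3)
(r - 8)*q(f) = (3 - 8)*1 = -5*1 = -5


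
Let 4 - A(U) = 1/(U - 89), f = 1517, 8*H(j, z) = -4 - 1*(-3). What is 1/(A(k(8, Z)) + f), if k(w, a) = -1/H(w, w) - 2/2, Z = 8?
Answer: 82/124723 ≈ 0.00065746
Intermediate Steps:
H(j, z) = -⅛ (H(j, z) = (-4 - 1*(-3))/8 = (-4 + 3)/8 = (⅛)*(-1) = -⅛)
k(w, a) = 7 (k(w, a) = -1/(-⅛) - 2/2 = -1*(-8) - 2*½ = 8 - 1 = 7)
A(U) = 4 - 1/(-89 + U) (A(U) = 4 - 1/(U - 89) = 4 - 1/(-89 + U))
1/(A(k(8, Z)) + f) = 1/((-357 + 4*7)/(-89 + 7) + 1517) = 1/((-357 + 28)/(-82) + 1517) = 1/(-1/82*(-329) + 1517) = 1/(329/82 + 1517) = 1/(124723/82) = 82/124723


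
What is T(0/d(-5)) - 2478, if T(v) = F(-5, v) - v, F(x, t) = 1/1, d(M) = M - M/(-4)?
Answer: -2477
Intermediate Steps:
d(M) = 5*M/4 (d(M) = M - M*(-1)/4 = M - (-1)*M/4 = M + M/4 = 5*M/4)
F(x, t) = 1
T(v) = 1 - v
T(0/d(-5)) - 2478 = (1 - 0/((5/4)*(-5))) - 2478 = (1 - 0/(-25/4)) - 2478 = (1 - 0*(-4)/25) - 2478 = (1 - 1*0) - 2478 = (1 + 0) - 2478 = 1 - 2478 = -2477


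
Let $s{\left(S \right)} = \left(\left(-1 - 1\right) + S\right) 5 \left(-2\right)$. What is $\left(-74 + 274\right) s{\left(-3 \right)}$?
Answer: $10000$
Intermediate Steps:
$s{\left(S \right)} = 20 - 10 S$ ($s{\left(S \right)} = \left(-2 + S\right) 5 \left(-2\right) = \left(-10 + 5 S\right) \left(-2\right) = 20 - 10 S$)
$\left(-74 + 274\right) s{\left(-3 \right)} = \left(-74 + 274\right) \left(20 - -30\right) = 200 \left(20 + 30\right) = 200 \cdot 50 = 10000$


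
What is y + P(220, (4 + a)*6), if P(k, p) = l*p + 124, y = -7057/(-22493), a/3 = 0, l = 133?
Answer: 74593845/22493 ≈ 3316.3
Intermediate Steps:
a = 0 (a = 3*0 = 0)
y = 7057/22493 (y = -7057*(-1/22493) = 7057/22493 ≈ 0.31374)
P(k, p) = 124 + 133*p (P(k, p) = 133*p + 124 = 124 + 133*p)
y + P(220, (4 + a)*6) = 7057/22493 + (124 + 133*((4 + 0)*6)) = 7057/22493 + (124 + 133*(4*6)) = 7057/22493 + (124 + 133*24) = 7057/22493 + (124 + 3192) = 7057/22493 + 3316 = 74593845/22493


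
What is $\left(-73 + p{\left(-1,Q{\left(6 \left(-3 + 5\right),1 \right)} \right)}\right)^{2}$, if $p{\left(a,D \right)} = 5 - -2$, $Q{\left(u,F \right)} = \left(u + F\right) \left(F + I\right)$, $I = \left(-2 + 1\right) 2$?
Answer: $4356$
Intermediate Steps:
$I = -2$ ($I = \left(-1\right) 2 = -2$)
$Q{\left(u,F \right)} = \left(-2 + F\right) \left(F + u\right)$ ($Q{\left(u,F \right)} = \left(u + F\right) \left(F - 2\right) = \left(F + u\right) \left(-2 + F\right) = \left(-2 + F\right) \left(F + u\right)$)
$p{\left(a,D \right)} = 7$ ($p{\left(a,D \right)} = 5 + 2 = 7$)
$\left(-73 + p{\left(-1,Q{\left(6 \left(-3 + 5\right),1 \right)} \right)}\right)^{2} = \left(-73 + 7\right)^{2} = \left(-66\right)^{2} = 4356$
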